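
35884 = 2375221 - 2339337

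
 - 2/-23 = 2/23=0.09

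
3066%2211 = 855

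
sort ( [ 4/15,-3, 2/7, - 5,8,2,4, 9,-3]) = [  -  5, - 3, - 3 , 4/15, 2/7, 2 , 4,8,9 ] 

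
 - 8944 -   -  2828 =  - 6116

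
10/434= 5/217 = 0.02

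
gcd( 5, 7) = 1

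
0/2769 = 0 =0.00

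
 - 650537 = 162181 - 812718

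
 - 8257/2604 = -4+2159/2604 = - 3.17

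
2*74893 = 149786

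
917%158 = 127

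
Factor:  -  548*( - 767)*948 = 2^4*3^1*13^1*59^1*79^1*137^1 = 398459568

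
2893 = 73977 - 71084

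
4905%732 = 513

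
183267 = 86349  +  96918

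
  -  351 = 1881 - 2232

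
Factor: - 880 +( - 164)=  - 1044 = - 2^2*3^2*29^1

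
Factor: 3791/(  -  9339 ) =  - 3^( - 1)*11^(  -  1) * 17^1*223^1 * 283^( - 1) 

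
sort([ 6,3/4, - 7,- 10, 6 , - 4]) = [ - 10, - 7, - 4, 3/4,6, 6] 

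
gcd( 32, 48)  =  16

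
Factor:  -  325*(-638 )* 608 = 2^6*5^2  *  11^1*13^1 * 19^1*29^1 = 126068800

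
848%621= 227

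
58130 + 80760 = 138890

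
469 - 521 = -52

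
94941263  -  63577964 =31363299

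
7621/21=7621/21=362.90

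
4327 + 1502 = 5829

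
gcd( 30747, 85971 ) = 3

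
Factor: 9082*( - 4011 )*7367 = -268364354034 = - 2^1*3^1*7^1*19^1*53^1*139^1*191^1 *239^1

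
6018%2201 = 1616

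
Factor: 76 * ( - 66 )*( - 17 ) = 85272 = 2^3*3^1*11^1*17^1*19^1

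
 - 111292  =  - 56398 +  - 54894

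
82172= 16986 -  - 65186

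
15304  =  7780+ 7524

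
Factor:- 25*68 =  - 1700  =  -2^2*5^2*17^1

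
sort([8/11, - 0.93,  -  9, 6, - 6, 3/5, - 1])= [ - 9, - 6, - 1, - 0.93,3/5, 8/11,6]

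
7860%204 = 108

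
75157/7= 75157/7 = 10736.71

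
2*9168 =18336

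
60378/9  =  20126/3  =  6708.67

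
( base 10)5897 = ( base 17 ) 136F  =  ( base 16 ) 1709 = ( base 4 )1130021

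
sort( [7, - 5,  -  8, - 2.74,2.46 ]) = [ - 8, - 5, - 2.74,2.46, 7 ]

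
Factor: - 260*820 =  - 213200 = - 2^4*5^2*13^1* 41^1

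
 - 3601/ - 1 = 3601 + 0/1 = 3601.00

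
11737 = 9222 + 2515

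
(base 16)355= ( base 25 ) 193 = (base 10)853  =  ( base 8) 1525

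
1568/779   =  1568/779 = 2.01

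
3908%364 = 268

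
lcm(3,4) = 12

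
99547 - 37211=62336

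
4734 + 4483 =9217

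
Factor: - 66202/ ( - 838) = 79 = 79^1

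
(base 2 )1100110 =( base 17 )60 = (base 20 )52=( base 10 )102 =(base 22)4e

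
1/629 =1/629 = 0.00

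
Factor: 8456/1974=2^2*3^(-1) * 47^( - 1 )*151^1 = 604/141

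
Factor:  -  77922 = - 2^1*3^4*13^1  *37^1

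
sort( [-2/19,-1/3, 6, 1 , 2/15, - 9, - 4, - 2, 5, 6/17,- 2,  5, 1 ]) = [ - 9 , - 4, - 2,  -  2,-1/3,-2/19, 2/15, 6/17  ,  1,1,5, 5, 6] 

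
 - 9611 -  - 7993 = -1618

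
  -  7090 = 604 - 7694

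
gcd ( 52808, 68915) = 7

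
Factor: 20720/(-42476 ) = - 20/41 = -  2^2*5^1 * 41^( - 1 ) 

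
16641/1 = 16641 = 16641.00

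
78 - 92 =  - 14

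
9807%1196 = 239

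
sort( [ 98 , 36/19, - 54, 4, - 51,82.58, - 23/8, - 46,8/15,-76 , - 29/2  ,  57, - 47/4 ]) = [ - 76,  -  54, - 51, - 46,-29/2  , - 47/4, - 23/8,  8/15,36/19, 4,57,82.58,98]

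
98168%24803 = 23759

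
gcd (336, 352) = 16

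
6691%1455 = 871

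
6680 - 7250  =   - 570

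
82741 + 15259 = 98000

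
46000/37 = 46000/37 = 1243.24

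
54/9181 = 54/9181 = 0.01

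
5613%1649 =666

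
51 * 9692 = 494292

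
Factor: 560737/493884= 2^( - 2 )*3^( - 3 )*17^( - 1 )*269^ ( - 1 ) * 560737^1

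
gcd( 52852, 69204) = 292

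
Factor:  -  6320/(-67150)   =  8/85= 2^3*5^(  -  1 )*17^( -1 ) 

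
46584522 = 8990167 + 37594355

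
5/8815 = 1/1763 = 0.00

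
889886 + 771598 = 1661484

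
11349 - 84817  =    -  73468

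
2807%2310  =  497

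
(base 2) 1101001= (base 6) 253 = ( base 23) 4D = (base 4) 1221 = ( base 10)105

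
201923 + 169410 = 371333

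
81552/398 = 40776/199 = 204.90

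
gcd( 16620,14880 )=60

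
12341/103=119+84/103 = 119.82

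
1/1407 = 1/1407 = 0.00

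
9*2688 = 24192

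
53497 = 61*877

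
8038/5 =8038/5  =  1607.60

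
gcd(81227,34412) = 1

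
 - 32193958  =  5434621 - 37628579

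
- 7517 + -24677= - 32194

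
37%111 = 37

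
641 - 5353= -4712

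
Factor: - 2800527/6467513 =- 3^1 *13^( - 1 ) * 199^1*4691^1*497501^(  -  1) 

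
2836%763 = 547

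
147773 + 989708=1137481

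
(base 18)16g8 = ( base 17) 1afe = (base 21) I68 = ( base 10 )8072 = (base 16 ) 1f88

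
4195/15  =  279 + 2/3 = 279.67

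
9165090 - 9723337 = -558247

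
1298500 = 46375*28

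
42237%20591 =1055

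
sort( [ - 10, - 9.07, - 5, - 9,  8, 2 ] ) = [  -  10, -9.07  , - 9,  -  5, 2,8 ] 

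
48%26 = 22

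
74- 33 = 41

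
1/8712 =1/8712 = 0.00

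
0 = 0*76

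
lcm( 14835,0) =0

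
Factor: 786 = 2^1 * 3^1*131^1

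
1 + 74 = 75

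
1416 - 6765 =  - 5349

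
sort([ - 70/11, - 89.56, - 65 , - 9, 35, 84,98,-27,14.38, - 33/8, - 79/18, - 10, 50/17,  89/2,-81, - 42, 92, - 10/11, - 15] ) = [ - 89.56, - 81, - 65, - 42,  -  27, - 15, - 10, - 9,-70/11, - 79/18, - 33/8,  -  10/11, 50/17, 14.38, 35 , 89/2,84,92, 98 ] 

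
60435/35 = 12087/7=   1726.71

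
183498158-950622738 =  - 767124580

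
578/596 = 289/298= 0.97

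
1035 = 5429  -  4394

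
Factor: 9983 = 67^1*149^1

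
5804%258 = 128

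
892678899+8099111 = 900778010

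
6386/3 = 2128+2/3= 2128.67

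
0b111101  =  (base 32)1t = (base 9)67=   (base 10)61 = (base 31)1u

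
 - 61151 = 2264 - 63415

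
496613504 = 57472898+439140606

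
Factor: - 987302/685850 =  - 493651/342925 = - 5^( - 2 ) *11^( - 1 )*29^(-1 )*43^( - 1 )*263^1*1877^1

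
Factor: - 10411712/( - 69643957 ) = 2^6*162683^1*69643957^( - 1 )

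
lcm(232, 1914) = 7656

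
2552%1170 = 212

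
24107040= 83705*288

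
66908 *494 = 33052552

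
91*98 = 8918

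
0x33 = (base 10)51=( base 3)1220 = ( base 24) 23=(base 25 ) 21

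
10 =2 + 8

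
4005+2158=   6163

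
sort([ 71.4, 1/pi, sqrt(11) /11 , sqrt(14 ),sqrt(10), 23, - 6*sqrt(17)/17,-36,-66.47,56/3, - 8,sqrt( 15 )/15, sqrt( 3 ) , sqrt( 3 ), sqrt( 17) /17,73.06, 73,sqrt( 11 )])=[  -  66.47, - 36, -8, - 6*sqrt( 17)/17,sqrt( 17)/17, sqrt( 15 )/15, sqrt( 11) /11,1/pi, sqrt( 3), sqrt( 3 ), sqrt( 10),sqrt(11 ), sqrt(14), 56/3,23, 71.4, 73, 73.06] 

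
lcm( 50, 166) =4150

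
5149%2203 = 743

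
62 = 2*31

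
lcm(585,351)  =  1755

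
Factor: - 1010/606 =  - 3^( - 1) * 5^1 = - 5/3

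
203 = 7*29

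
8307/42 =2769/14 =197.79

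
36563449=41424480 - 4861031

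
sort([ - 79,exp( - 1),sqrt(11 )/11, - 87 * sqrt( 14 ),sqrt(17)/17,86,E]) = [ - 87*sqrt( 14 ), - 79, sqrt(17)/17,sqrt(11 )/11,exp( - 1 ),  E,86 ]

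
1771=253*7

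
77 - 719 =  - 642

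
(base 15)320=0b1011000001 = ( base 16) 2c1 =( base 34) kp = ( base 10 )705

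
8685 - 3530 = 5155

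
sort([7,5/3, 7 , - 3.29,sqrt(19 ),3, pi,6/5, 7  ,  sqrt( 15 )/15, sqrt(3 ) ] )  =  [  -  3.29,sqrt ( 15 ) /15, 6/5, 5/3,sqrt( 3),3,pi, sqrt(19), 7, 7, 7]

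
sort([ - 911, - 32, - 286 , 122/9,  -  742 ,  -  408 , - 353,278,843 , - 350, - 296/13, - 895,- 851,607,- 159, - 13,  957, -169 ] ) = [ - 911, - 895,-851 , - 742, - 408, -353, -350 , -286, - 169, - 159, - 32, - 296/13, - 13,122/9, 278,  607,843, 957] 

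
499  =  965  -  466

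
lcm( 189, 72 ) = 1512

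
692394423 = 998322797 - 305928374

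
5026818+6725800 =11752618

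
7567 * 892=6749764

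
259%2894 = 259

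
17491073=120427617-102936544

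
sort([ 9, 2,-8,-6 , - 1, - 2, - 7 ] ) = [ - 8, - 7,- 6, - 2, - 1, 2,9 ] 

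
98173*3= 294519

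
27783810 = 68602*405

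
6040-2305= 3735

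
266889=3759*71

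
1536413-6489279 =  - 4952866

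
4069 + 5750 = 9819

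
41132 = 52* 791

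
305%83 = 56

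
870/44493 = 290/14831  =  0.02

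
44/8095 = 44/8095 = 0.01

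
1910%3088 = 1910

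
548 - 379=169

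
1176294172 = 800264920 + 376029252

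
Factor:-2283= -3^1*761^1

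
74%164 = 74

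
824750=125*6598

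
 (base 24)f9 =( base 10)369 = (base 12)269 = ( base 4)11301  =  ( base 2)101110001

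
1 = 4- 3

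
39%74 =39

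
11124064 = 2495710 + 8628354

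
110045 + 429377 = 539422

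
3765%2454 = 1311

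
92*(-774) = - 71208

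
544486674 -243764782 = 300721892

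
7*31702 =221914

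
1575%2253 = 1575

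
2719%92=51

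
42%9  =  6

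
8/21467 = 8/21467 = 0.00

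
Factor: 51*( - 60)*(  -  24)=73440 = 2^5*3^3*5^1*17^1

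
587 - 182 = 405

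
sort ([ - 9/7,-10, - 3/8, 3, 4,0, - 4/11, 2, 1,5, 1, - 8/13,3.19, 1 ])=[ - 10, - 9/7, - 8/13, - 3/8, - 4/11 , 0,  1, 1, 1, 2 , 3, 3.19,  4, 5 ]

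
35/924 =5/132  =  0.04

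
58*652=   37816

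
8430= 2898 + 5532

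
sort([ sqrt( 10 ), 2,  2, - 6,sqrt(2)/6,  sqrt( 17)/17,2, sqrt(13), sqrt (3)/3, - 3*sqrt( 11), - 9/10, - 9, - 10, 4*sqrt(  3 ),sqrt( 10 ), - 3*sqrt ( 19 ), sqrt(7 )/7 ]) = [ - 3*sqrt(19), - 10,-3*sqrt( 11 ), - 9, - 6, - 9/10, sqrt ( 2 )/6, sqrt(17 ) /17, sqrt(7 )/7,  sqrt( 3 ) /3, 2,2, 2, sqrt( 10), sqrt( 10 ) , sqrt(13), 4*sqrt( 3)]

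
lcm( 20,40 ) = 40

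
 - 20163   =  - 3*6721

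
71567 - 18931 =52636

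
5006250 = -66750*(- 75)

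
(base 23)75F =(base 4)323321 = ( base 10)3833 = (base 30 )47N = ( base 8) 7371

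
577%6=1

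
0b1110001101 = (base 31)TA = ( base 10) 909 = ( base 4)32031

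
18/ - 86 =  - 9/43 = - 0.21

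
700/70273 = 100/10039 = 0.01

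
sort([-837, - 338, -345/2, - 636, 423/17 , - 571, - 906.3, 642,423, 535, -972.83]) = [ - 972.83, - 906.3 ,-837, - 636,-571, - 338, - 345/2,  423/17, 423  ,  535,642]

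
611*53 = 32383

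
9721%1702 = 1211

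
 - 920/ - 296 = 3+4/37 = 3.11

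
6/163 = 6/163 = 0.04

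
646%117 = 61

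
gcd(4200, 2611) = 7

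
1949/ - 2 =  - 1949/2 = -974.50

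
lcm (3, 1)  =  3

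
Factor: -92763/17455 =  - 3^2*5^(-1)*11^1*937^1*3491^(-1 )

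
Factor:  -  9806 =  - 2^1*4903^1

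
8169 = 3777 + 4392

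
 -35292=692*( - 51 )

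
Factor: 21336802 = 2^1*17^1 * 757^1 *829^1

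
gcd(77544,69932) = 4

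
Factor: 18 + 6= 24=2^3*3^1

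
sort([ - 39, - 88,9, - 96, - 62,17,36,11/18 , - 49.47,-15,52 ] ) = [ - 96 ,-88,-62,-49.47, - 39, - 15, 11/18,9,17,  36,52]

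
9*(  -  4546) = -40914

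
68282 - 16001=52281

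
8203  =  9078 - 875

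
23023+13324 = 36347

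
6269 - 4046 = 2223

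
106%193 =106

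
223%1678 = 223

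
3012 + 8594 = 11606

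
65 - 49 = 16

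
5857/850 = 6 + 757/850 = 6.89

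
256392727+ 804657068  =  1061049795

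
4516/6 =752  +  2/3 = 752.67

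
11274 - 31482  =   - 20208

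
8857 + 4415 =13272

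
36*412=14832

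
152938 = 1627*94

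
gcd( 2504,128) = 8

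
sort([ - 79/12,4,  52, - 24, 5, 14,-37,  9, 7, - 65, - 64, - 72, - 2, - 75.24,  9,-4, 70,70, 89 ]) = [ - 75.24, - 72, - 65, - 64, - 37 , - 24, - 79/12,-4, - 2,4,5,7, 9,9,14,52,70,70, 89]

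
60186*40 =2407440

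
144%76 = 68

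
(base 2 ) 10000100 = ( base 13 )a2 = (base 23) 5h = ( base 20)6C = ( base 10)132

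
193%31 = 7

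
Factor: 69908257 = 61^1*1146037^1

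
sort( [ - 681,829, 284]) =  [ - 681, 284 , 829]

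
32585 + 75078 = 107663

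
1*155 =155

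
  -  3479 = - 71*49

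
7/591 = 7/591 = 0.01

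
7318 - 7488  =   - 170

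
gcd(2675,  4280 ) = 535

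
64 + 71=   135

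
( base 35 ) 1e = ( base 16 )31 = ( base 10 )49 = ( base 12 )41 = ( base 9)54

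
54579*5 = 272895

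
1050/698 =525/349 = 1.50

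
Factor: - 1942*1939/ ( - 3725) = 2^1* 5^ (-2 ) *7^1*149^( - 1)*277^1*971^1 = 3765538/3725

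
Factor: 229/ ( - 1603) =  - 7^( -1) = -1/7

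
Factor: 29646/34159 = 2^1*3^5*61^1*34159^( - 1 )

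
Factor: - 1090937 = -1090937^1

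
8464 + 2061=10525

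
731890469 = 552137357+179753112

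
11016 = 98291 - 87275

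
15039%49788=15039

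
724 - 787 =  - 63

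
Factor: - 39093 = -3^1 * 83^1*157^1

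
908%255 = 143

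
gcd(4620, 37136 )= 44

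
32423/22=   1473 + 17/22 = 1473.77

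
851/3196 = 851/3196 = 0.27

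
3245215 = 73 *44455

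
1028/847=1 + 181/847 = 1.21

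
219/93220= 219/93220= 0.00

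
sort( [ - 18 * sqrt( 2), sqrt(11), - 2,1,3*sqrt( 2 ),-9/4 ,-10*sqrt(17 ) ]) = [-10*sqrt ( 17), - 18*sqrt ( 2 ),-9/4 ,-2,1,sqrt( 11 ),3*sqrt( 2)]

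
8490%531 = 525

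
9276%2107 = 848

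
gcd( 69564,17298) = 186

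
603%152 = 147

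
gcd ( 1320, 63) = 3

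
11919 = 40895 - 28976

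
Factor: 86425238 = 2^1 *719^1*60101^1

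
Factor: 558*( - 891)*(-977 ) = 2^1*3^6*11^1*31^1 * 977^1=485742906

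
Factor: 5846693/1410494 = 2^(-1)*31^1*188603^1*705247^( - 1 ) 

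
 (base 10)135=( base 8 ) 207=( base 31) 4b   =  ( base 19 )72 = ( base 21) 69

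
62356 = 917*68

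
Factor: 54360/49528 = 45/41 = 3^2*5^1*41^( - 1)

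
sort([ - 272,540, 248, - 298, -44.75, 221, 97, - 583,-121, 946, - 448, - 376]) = [-583, - 448,-376 , - 298,  -  272, - 121, - 44.75, 97, 221, 248, 540, 946 ]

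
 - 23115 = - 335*69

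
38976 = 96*406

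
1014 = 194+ 820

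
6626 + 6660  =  13286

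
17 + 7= 24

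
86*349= 30014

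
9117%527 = 158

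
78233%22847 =9692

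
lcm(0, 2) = 0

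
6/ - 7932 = - 1 + 1321/1322 = - 0.00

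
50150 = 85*590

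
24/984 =1/41 = 0.02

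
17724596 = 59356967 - 41632371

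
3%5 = 3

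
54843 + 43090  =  97933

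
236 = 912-676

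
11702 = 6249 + 5453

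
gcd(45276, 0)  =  45276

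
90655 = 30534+60121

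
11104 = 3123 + 7981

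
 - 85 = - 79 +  - 6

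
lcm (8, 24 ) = 24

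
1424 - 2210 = -786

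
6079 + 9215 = 15294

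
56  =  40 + 16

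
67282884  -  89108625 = - 21825741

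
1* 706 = 706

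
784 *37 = 29008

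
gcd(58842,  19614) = 19614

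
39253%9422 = 1565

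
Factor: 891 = 3^4*11^1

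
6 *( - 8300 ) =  - 49800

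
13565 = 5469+8096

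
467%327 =140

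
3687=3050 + 637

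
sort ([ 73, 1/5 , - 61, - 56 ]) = [ - 61,-56,1/5 , 73 ] 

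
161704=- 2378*( - 68) 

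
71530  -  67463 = 4067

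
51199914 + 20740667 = 71940581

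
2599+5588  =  8187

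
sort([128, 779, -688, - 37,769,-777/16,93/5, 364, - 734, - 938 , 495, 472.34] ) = [-938,-734,-688,-777/16, - 37,93/5,128,364,472.34, 495,769,779 ] 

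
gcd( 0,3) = 3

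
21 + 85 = 106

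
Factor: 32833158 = 2^1*3^1*5472193^1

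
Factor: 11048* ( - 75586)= - 2^4* 7^1*1381^1 * 5399^1 = - 835074128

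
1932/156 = 161/13 =12.38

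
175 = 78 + 97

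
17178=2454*7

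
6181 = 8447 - 2266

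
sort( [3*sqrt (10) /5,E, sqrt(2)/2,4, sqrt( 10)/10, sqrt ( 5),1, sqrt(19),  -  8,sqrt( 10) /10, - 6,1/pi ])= [-8,-6,sqrt(10)/10, sqrt(10)/10, 1/pi,sqrt( 2)/2,1,3* sqrt(10)/5,sqrt ( 5),E, 4,sqrt ( 19) ] 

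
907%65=62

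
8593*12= 103116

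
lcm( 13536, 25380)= 203040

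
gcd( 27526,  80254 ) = 2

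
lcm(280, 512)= 17920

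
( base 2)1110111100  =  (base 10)956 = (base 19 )2C6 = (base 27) 18b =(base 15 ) 43B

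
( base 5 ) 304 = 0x4F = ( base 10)79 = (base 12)67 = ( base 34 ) 2b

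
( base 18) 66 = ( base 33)3f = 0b1110010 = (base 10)114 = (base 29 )3r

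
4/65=4/65=0.06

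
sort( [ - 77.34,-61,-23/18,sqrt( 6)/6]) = [-77.34, - 61,-23/18,sqrt(6 )/6]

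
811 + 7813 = 8624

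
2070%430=350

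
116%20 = 16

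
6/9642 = 1/1607 = 0.00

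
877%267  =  76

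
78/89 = 78/89 = 0.88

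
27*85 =2295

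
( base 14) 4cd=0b1111000101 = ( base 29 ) 148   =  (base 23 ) 1IM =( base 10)965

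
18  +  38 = 56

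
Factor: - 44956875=-3^1*5^4*23977^1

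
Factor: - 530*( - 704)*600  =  2^10*3^1 *5^3*11^1*53^1 = 223872000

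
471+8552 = 9023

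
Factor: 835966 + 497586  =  2^4*11^1*7577^1 =1333552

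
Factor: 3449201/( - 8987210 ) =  - 2^( - 1)*5^(- 1) * 7^1*31^(- 1 ) * 53^( - 1)*149^1 *547^( - 1 )*3307^1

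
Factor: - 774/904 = -2^(-2)*3^2 * 43^1*113^( - 1 ) = -  387/452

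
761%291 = 179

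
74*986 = 72964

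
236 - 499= - 263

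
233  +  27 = 260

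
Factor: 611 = 13^1*47^1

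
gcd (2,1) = 1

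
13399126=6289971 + 7109155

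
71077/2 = 71077/2 = 35538.50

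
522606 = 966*541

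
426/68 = 213/34 = 6.26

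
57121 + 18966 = 76087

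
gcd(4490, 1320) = 10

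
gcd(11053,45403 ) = 1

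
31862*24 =764688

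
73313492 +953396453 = 1026709945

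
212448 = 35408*6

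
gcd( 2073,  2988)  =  3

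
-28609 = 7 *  ( - 4087)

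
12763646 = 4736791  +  8026855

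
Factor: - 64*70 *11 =-2^7* 5^1* 7^1*11^1=-  49280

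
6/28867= 6/28867 = 0.00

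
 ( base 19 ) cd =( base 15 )111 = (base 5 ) 1431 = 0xF1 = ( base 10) 241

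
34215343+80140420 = 114355763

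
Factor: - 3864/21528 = -7/39 = - 3^( - 1 )  *7^1*13^( - 1) 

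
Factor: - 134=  - 2^1  *  67^1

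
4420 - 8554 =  - 4134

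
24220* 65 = 1574300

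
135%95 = 40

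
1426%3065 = 1426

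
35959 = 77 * 467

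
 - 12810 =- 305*42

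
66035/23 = 2871 + 2/23 = 2871.09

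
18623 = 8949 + 9674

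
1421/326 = 4+117/326= 4.36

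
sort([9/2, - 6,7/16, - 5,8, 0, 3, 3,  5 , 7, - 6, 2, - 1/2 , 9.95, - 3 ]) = [ -6, - 6, - 5, - 3, - 1/2 , 0, 7/16,  2, 3, 3, 9/2,5,7,8, 9.95] 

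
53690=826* 65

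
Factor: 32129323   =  19^1* 401^1* 4217^1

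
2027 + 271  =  2298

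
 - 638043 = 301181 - 939224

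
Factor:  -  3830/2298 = -3^( - 1)*5^1 = - 5/3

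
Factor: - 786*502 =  - 2^2*3^1 * 131^1*251^1 = - 394572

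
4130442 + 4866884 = 8997326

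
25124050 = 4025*6242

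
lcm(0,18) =0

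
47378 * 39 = 1847742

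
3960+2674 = 6634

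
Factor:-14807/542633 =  - 17/623 = - 7^ ( - 1)*17^1*89^( - 1)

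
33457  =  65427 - 31970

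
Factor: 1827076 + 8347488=10174564 = 2^2*2543641^1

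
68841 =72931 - 4090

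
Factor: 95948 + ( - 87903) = 8045 = 5^1*1609^1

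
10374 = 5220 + 5154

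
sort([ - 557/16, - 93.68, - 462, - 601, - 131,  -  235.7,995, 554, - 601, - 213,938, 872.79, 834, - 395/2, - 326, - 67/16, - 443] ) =[  -  601, - 601,  -  462, - 443, - 326, - 235.7, - 213, - 395/2 , - 131, - 93.68, - 557/16, - 67/16, 554,  834,872.79,938,995]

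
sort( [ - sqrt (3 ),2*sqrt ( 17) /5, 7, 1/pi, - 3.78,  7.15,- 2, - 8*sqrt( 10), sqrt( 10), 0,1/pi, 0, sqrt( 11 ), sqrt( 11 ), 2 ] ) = [ - 8*sqrt( 10), - 3.78, - 2, - sqrt(3 ) , 0, 0, 1/pi, 1/pi, 2*sqrt(17) /5, 2,sqrt( 10),sqrt( 11 ),sqrt( 11 ),  7, 7.15]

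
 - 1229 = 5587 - 6816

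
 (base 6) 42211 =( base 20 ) e4f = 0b1011000111111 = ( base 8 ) 13077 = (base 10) 5695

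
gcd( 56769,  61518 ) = 3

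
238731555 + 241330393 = 480061948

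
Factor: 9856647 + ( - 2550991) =2^3*929^1*983^1 = 7305656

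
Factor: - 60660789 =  -3^1*7^1*109^1*26501^1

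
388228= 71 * 5468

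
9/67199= 9/67199 = 0.00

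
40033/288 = 40033/288 = 139.00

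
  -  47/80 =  - 1 + 33/80 = - 0.59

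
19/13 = 1 + 6/13 = 1.46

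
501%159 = 24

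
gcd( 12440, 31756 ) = 4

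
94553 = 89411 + 5142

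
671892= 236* 2847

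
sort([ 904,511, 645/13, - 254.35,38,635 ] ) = [ - 254.35, 38,645/13,511, 635,904]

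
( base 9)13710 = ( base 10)9324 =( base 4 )2101230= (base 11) 7007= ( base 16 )246c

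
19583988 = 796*24603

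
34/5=6  +  4/5 = 6.80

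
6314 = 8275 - 1961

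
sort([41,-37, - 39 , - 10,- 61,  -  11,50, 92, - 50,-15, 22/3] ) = [-61, - 50, - 39, - 37 ,-15, - 11, - 10,22/3, 41,50,92 ] 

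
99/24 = 33/8  =  4.12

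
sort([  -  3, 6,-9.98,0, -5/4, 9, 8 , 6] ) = [ - 9.98, - 3, - 5/4 , 0,6, 6,8,9] 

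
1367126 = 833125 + 534001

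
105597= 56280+49317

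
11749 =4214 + 7535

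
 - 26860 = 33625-60485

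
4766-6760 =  - 1994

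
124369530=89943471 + 34426059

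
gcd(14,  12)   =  2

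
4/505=4/505 = 0.01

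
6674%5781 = 893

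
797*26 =20722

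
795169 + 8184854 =8980023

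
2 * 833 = 1666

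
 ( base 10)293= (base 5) 2133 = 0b100100101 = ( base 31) 9e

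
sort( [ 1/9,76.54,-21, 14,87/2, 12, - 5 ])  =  [ - 21, - 5,1/9, 12,14,87/2, 76.54 ] 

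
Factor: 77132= 2^2* 11^1*1753^1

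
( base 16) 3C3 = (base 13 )591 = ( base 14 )4CB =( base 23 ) 1IK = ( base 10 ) 963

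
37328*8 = 298624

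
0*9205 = 0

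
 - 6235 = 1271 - 7506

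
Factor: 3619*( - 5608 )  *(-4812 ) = 97661233824=2^5*3^1 * 7^1 * 11^1 * 47^1*401^1*701^1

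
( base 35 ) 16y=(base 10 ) 1469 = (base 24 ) 2d5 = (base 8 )2675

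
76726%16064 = 12470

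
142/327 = 142/327 = 0.43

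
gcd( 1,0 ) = 1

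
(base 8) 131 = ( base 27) 38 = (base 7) 155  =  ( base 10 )89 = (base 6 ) 225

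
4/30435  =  4/30435 = 0.00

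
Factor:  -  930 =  - 2^1*3^1*5^1*31^1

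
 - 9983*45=-449235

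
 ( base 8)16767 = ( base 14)2b1d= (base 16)1df7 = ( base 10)7671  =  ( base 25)C6L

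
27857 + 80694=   108551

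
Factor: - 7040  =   - 2^7*5^1*11^1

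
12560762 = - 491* (  -  25582 )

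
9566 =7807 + 1759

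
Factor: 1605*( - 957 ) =-3^2*5^1 * 11^1*29^1*107^1 = -  1535985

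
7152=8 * 894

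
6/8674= 3/4337=0.00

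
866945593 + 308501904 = 1175447497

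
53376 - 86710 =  -33334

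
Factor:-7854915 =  - 3^1*5^1*37^1*14153^1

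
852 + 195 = 1047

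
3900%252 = 120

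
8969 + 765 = 9734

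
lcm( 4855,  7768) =38840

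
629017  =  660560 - 31543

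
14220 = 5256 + 8964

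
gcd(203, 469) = 7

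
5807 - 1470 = 4337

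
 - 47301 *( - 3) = 141903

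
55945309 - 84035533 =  - 28090224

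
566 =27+539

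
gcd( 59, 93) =1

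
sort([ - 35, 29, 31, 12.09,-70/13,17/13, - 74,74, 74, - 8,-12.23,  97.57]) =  [ - 74, - 35, - 12.23, - 8,-70/13,17/13,12.09,29, 31,74,74, 97.57] 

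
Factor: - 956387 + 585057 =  - 2^1*5^1*71^1*523^1 = -371330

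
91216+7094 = 98310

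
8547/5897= 1 + 2650/5897  =  1.45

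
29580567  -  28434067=1146500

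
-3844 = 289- 4133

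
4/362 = 2/181= 0.01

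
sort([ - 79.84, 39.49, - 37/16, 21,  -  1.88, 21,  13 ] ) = [ - 79.84, - 37/16, - 1.88,  13,21, 21, 39.49]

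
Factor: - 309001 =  -7^1*11^1*4013^1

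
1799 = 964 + 835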